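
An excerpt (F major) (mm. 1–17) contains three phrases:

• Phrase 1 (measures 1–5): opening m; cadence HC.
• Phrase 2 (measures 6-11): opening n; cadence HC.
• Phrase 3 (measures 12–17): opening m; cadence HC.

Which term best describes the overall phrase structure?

The final phrase closes with a half cadence, which is not stronger than the preceding half cadence; the 3 phrases lack an overall antecedent–consequent design and so form a phrase group.

phrase group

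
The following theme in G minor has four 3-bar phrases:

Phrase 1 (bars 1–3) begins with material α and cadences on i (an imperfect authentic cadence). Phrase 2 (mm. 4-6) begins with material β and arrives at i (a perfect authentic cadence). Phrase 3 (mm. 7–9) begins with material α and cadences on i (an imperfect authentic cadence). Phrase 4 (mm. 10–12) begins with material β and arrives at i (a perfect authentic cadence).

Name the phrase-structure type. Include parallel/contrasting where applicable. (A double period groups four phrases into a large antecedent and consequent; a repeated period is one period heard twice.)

The cadence pattern IAC–PAC–IAC–PAC is weak–strong twice, and phrases 3–4 restate phrases 1–2: a period heard twice, not a double period (which would end weakly at phrase 2).

repeated period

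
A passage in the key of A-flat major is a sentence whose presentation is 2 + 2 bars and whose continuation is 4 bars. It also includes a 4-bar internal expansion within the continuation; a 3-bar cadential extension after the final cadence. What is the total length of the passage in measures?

Basic sentence: 2 + 2 + 4 = 8 bars.
8 (basic form) + 4 (internal expansion) + 3 (cadential extension) = 15.

15 measures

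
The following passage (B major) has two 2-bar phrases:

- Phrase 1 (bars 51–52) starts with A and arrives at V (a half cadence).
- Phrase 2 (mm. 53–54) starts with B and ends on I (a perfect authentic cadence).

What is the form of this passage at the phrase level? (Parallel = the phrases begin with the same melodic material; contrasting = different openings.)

Phrase 1 ends with a half cadence (weaker) and phrase 2 with a perfect authentic cadence (stronger): antecedent + consequent = a period.
The two phrases open with different material (A / B), so the period is contrasting.

contrasting period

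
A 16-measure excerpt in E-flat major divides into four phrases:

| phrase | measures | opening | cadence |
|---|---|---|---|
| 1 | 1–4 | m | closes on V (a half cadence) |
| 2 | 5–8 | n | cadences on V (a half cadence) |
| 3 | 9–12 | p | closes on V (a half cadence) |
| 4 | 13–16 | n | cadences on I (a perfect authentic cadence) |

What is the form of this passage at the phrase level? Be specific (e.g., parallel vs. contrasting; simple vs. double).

Four phrases in two halves: the first half (mm. 1–8) ends with a half cadence, the second (bars 9–16) with a perfect authentic cadence — a large antecedent–consequent pair, i.e. a double period.
Phrase 3 begins with different material from phrase 1, making it contrasting.

contrasting double period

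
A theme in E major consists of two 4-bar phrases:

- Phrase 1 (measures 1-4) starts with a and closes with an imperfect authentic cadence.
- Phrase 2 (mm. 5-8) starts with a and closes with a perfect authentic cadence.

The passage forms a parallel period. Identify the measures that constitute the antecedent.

The antecedent is the phrase ending with the weaker cadence (imperfect authentic cadence, phrase 1) and the consequent the one ending more conclusively (perfect authentic cadence, phrase 2); the antecedent is bars 1–4.

measures 1–4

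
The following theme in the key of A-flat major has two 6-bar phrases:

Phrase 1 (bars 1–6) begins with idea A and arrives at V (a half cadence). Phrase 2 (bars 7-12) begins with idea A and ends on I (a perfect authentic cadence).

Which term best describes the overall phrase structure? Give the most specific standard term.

Phrase 1 ends with a half cadence (weaker) and phrase 2 with a perfect authentic cadence (stronger): antecedent + consequent = a period.
The two phrases open with the same material (A / A), so the period is parallel.

parallel period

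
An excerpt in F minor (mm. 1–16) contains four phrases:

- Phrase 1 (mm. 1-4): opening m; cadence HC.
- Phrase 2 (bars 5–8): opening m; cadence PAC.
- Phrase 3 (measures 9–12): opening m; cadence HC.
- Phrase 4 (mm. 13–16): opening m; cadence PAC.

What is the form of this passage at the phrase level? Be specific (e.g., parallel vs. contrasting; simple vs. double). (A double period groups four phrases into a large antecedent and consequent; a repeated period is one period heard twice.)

The cadence pattern HC–PAC–HC–PAC is weak–strong twice, and phrases 3–4 restate phrases 1–2: a period heard twice, not a double period (which would end weakly at phrase 2).

repeated period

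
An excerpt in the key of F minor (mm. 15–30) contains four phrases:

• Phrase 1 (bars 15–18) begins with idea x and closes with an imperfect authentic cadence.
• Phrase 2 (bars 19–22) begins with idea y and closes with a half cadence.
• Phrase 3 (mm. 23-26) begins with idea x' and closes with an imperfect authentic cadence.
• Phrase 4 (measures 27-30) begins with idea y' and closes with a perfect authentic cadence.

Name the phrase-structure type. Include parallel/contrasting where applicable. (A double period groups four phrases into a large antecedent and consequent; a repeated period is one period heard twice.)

Four phrases in two halves: the first half (bars 15-22) ends with a half cadence, the second (bars 23–30) with a perfect authentic cadence — a large antecedent–consequent pair, i.e. a double period.
Phrase 3 begins with the same material as phrase 1, making it parallel.

parallel double period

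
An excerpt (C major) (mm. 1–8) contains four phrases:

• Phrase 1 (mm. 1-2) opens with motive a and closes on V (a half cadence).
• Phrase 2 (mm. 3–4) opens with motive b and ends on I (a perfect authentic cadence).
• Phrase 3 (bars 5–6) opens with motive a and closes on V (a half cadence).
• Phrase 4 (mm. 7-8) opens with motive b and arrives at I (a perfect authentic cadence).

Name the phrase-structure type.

repeated period

The cadence pattern HC–PAC–HC–PAC is weak–strong twice, and phrases 3–4 restate phrases 1–2: a period heard twice, not a double period (which would end weakly at phrase 2).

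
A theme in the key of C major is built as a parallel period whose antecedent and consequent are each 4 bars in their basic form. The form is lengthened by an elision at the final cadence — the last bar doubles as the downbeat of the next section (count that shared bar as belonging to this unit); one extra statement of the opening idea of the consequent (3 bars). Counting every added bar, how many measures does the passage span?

11 measures

Basic parallel period: 4 + 4 = 8 bars.
8 (basic form) + 3 (extra statement) = 11.
The elision shares a bar with the next section but does not change this unit's count.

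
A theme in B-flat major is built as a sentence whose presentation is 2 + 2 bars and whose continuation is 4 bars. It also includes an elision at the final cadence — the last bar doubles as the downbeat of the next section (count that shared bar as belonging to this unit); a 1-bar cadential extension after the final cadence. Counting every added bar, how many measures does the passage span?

9 measures

Basic sentence: 2 + 2 + 4 = 8 bars.
8 (basic form) + 1 (cadential extension) = 9.
The elision shares a bar with the next section but does not change this unit's count.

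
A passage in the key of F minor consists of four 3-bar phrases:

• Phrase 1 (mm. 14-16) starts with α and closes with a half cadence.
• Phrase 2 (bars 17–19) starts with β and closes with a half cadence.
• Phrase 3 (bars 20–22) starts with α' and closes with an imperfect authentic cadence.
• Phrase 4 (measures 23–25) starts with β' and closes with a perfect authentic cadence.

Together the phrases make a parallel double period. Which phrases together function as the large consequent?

phrases 3 and 4

In a double period the first pair of phrases (ending half cadence) is the large antecedent and the second pair (ending perfect authentic cadence) is the large consequent; the consequent is phrases 3 and 4.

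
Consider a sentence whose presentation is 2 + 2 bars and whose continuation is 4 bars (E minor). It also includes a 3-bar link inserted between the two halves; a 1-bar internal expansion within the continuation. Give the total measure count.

Basic sentence: 2 + 2 + 4 = 8 bars.
8 (basic form) + 3 (link) + 1 (internal expansion) = 12.

12 measures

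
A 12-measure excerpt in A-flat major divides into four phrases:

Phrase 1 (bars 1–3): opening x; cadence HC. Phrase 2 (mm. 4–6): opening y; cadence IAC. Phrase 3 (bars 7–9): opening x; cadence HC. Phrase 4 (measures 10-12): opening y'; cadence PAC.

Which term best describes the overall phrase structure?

parallel double period

Four phrases in two halves: the first half (bars 1–6) ends with an imperfect authentic cadence, the second (mm. 7–12) with a perfect authentic cadence — a large antecedent–consequent pair, i.e. a double period.
Phrase 3 begins with the same material as phrase 1, making it parallel.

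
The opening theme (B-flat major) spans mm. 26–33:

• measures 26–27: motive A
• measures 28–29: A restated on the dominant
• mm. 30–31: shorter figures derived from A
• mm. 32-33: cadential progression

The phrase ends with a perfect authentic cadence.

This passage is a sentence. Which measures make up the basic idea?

measures 26–27

The presentation of a sentence is the basic idea (measures 26–27) plus its repetition (measures 28–29); the basic idea is therefore mm. 26–27.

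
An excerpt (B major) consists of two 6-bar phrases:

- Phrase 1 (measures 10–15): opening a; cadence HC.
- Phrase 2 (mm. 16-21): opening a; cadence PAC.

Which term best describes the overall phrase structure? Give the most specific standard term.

Phrase 1 ends with a half cadence (weaker) and phrase 2 with a perfect authentic cadence (stronger): antecedent + consequent = a period.
The two phrases open with the same material (a / a), so the period is parallel.

parallel period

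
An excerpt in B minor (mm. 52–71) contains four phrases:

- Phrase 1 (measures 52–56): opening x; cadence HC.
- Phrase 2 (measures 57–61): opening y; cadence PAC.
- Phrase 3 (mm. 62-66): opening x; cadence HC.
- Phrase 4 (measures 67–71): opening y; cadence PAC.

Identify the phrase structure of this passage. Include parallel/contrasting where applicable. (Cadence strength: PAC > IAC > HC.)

The cadence pattern HC–PAC–HC–PAC is weak–strong twice, and phrases 3–4 restate phrases 1–2: a period heard twice, not a double period (which would end weakly at phrase 2).

repeated period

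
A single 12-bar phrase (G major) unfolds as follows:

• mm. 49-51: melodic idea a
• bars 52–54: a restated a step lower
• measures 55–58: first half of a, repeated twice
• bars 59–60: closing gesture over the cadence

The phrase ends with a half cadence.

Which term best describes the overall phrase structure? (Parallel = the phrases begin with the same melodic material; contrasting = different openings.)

sentence

Basic idea (bars 49–51) + its repetition (bars 52–54) form the presentation; fragmentation and cadence (mm. 55-60) form the continuation — the 12-bar whole is a sentence.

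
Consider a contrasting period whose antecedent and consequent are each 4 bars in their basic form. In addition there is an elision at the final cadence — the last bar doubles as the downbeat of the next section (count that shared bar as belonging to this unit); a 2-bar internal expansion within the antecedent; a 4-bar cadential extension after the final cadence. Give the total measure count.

Basic contrasting period: 4 + 4 = 8 bars.
8 (basic form) + 2 (internal expansion) + 4 (cadential extension) = 14.
The elision shares a bar with the next section but does not change this unit's count.

14 measures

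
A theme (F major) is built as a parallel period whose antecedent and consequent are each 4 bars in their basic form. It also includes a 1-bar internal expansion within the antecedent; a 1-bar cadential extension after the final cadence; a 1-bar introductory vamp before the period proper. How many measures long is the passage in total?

Basic parallel period: 4 + 4 = 8 bars.
8 (basic form) + 1 (internal expansion) + 1 (cadential extension) + 1 (introduction) = 11.

11 measures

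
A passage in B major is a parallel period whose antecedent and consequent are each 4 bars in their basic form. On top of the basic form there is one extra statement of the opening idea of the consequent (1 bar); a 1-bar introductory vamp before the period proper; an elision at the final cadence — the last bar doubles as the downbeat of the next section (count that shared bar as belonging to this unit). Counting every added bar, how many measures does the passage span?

10 measures

Basic parallel period: 4 + 4 = 8 bars.
8 (basic form) + 1 (extra statement) + 1 (introduction) = 10.
The elision shares a bar with the next section but does not change this unit's count.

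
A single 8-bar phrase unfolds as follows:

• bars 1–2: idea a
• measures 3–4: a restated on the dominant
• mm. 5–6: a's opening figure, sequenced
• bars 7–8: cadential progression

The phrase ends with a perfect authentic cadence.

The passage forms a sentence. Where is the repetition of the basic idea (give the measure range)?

measures 3–4

The presentation of a sentence is the basic idea (mm. 1–2) plus its repetition (measures 3–4); the repetition of the basic idea is therefore mm. 3–4.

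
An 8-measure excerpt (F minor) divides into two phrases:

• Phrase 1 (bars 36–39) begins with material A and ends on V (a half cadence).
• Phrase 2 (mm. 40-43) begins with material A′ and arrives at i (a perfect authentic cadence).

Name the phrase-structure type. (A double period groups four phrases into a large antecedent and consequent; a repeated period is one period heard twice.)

Phrase 1 ends with a half cadence (weaker) and phrase 2 with a perfect authentic cadence (stronger): antecedent + consequent = a period.
The two phrases open with the same material (A / A′), so the period is parallel.

parallel period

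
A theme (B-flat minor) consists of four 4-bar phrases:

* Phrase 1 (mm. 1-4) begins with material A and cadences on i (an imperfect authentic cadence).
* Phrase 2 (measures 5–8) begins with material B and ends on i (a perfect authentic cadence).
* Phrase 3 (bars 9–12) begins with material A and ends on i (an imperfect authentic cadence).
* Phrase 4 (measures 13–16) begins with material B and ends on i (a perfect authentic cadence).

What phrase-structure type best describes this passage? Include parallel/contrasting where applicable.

repeated period

The cadence pattern IAC–PAC–IAC–PAC is weak–strong twice, and phrases 3–4 restate phrases 1–2: a period heard twice, not a double period (which would end weakly at phrase 2).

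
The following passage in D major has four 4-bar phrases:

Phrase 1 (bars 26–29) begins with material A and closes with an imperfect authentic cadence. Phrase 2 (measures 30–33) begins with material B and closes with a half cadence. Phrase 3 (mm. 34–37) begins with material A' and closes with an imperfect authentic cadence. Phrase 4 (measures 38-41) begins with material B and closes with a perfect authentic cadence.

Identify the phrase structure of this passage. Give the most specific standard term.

parallel double period

Four phrases in two halves: the first half (measures 26-33) ends with a half cadence, the second (bars 34-41) with a perfect authentic cadence — a large antecedent–consequent pair, i.e. a double period.
Phrase 3 begins with the same material as phrase 1, making it parallel.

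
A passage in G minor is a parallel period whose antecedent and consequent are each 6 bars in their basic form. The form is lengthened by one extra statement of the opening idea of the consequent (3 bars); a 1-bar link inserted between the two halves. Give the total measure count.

Basic parallel period: 6 + 6 = 12 bars.
12 (basic form) + 3 (extra statement) + 1 (link) = 16.

16 measures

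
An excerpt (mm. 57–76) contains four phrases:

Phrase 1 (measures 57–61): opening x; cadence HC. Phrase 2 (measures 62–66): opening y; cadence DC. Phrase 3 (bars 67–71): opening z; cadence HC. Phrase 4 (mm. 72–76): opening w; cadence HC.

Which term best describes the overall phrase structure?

Phrase 4 ends with a half cadence, no stronger than phrase 2's deceptive cadence, so the four phrases do not form a double period; nor do phrases 3–4 duplicate 1–2, so it is not a repeated period. With no phrase reaching a conclusive cadence, the passage is a phrase group.

phrase group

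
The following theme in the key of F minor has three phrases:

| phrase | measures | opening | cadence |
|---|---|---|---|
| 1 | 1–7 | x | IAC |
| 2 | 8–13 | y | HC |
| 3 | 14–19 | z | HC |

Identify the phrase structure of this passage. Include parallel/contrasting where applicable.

phrase group

The final phrase closes with a half cadence, which is not stronger than the preceding half cadence; the 3 phrases lack an overall antecedent–consequent design and so form a phrase group.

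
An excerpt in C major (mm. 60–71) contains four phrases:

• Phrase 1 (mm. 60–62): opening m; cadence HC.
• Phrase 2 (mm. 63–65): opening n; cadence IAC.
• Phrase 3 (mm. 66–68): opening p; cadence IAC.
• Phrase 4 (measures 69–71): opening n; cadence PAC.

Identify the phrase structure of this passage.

Four phrases in two halves: the first half (mm. 60–65) ends with an imperfect authentic cadence, the second (mm. 66-71) with a perfect authentic cadence — a large antecedent–consequent pair, i.e. a double period.
Phrase 3 begins with different material from phrase 1, making it contrasting.

contrasting double period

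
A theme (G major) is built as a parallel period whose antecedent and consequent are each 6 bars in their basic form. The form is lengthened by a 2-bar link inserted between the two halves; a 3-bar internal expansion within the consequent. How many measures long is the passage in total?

17 measures

Basic parallel period: 6 + 6 = 12 bars.
12 (basic form) + 2 (link) + 3 (internal expansion) = 17.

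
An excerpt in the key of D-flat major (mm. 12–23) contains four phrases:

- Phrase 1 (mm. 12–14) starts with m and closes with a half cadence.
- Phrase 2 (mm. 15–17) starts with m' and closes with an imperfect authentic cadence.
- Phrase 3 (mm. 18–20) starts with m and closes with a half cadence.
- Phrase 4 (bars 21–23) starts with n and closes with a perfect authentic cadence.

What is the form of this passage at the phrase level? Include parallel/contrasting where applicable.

parallel double period

Four phrases in two halves: the first half (measures 12–17) ends with an imperfect authentic cadence, the second (mm. 18–23) with a perfect authentic cadence — a large antecedent–consequent pair, i.e. a double period.
Phrase 3 begins with the same material as phrase 1, making it parallel.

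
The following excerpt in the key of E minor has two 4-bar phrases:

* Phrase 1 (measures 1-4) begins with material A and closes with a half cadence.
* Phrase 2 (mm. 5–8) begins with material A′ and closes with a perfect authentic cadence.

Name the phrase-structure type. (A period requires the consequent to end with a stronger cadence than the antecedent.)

Phrase 1 ends with a half cadence (weaker) and phrase 2 with a perfect authentic cadence (stronger): antecedent + consequent = a period.
The two phrases open with the same material (A / A′), so the period is parallel.

parallel period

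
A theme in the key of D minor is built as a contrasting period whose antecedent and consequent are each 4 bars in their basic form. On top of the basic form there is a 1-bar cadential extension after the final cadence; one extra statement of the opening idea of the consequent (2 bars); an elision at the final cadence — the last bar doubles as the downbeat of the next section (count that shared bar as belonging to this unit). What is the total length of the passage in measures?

11 measures

Basic contrasting period: 4 + 4 = 8 bars.
8 (basic form) + 1 (cadential extension) + 2 (extra statement) = 11.
The elision shares a bar with the next section but does not change this unit's count.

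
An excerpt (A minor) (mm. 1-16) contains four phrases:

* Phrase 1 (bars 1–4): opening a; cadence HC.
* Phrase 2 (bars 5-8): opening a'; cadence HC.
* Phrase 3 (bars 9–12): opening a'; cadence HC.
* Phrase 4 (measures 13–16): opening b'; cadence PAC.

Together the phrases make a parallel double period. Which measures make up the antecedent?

measures 1–8

In a double period the first pair of phrases (ending half cadence) is the large antecedent and the second pair (ending perfect authentic cadence) is the large consequent; the antecedent is measures 1–8.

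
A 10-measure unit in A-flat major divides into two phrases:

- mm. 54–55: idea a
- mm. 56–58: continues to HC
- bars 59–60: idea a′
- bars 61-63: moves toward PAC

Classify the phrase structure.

parallel period

Phrase 1 ends with a half cadence (weaker) and phrase 2 with a perfect authentic cadence (stronger): antecedent + consequent = a period.
The two phrases open with the same material (a / a′), so the period is parallel.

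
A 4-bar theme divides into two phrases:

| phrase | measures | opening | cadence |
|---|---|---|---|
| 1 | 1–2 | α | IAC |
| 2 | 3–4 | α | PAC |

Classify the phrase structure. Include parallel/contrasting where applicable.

Phrase 1 ends with an imperfect authentic cadence (weaker) and phrase 2 with a perfect authentic cadence (stronger): antecedent + consequent = a period.
The two phrases open with the same material (α / α), so the period is parallel.

parallel period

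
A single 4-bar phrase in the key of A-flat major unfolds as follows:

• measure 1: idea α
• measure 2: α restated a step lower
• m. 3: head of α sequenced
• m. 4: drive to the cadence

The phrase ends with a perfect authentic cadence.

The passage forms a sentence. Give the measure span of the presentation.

measures 1–2

The presentation of a sentence is the basic idea (measure 1) plus its repetition (m. 2); the presentation is therefore mm. 1-2.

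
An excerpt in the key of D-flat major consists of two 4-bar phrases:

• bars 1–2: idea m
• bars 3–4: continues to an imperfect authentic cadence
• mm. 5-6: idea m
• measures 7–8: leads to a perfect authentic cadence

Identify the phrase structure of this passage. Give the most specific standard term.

Phrase 1 ends with an imperfect authentic cadence (weaker) and phrase 2 with a perfect authentic cadence (stronger): antecedent + consequent = a period.
The two phrases open with the same material (m / m), so the period is parallel.

parallel period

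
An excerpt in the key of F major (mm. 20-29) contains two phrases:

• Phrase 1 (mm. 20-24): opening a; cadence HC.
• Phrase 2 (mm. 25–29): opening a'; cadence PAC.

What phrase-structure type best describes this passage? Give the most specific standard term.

parallel period

Phrase 1 ends with a half cadence (weaker) and phrase 2 with a perfect authentic cadence (stronger): antecedent + consequent = a period.
The two phrases open with the same material (a / a'), so the period is parallel.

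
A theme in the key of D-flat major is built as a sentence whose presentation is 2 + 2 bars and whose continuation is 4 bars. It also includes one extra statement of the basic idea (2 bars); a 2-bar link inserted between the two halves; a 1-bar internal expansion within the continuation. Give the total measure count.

13 measures

Basic sentence: 2 + 2 + 4 = 8 bars.
8 (basic form) + 2 (extra statement) + 2 (link) + 1 (internal expansion) = 13.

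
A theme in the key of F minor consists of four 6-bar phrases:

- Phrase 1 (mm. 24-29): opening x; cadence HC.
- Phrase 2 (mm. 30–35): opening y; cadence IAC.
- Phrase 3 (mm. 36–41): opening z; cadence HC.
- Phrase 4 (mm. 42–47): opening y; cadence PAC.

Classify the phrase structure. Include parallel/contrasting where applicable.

contrasting double period

Four phrases in two halves: the first half (mm. 24–35) ends with an imperfect authentic cadence, the second (measures 36–47) with a perfect authentic cadence — a large antecedent–consequent pair, i.e. a double period.
Phrase 3 begins with different material from phrase 1, making it contrasting.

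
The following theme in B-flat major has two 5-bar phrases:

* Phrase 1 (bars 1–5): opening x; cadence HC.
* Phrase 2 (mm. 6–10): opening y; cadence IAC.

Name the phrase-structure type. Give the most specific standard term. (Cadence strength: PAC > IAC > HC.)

Phrase 1 ends with a half cadence (weaker) and phrase 2 with an imperfect authentic cadence (stronger): antecedent + consequent = a period.
The two phrases open with different material (x / y), so the period is contrasting.

contrasting period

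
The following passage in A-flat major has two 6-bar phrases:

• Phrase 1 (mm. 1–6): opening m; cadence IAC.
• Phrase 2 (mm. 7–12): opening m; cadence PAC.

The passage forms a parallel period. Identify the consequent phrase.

phrase 2

The phrase ending with the weaker cadence (imperfect authentic cadence) is the antecedent; the one ending more conclusively (perfect authentic cadence) is the consequent. The consequent is phrase 2.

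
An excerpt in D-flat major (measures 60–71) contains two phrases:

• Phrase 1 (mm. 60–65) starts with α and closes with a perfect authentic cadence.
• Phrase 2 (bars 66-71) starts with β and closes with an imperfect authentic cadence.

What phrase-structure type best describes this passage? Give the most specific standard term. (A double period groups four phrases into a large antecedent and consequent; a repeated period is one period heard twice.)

The second phrase closes with an imperfect authentic cadence, which is not stronger than the first phrase's perfect authentic cadence; without a weak→strong cadential pair there is no antecedent–consequent relationship, so this is a phrase group rather than a period.

phrase group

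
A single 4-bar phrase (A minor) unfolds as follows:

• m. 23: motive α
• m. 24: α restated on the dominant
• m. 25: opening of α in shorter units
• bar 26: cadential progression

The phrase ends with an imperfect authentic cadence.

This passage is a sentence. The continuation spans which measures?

measures 25–26

After the presentation (mm. 23–24), the continuation covers the fragmentation through the cadence: mm. 25-26.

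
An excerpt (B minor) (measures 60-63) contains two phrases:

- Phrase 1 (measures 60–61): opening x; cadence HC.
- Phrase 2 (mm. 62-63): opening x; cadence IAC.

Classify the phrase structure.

Phrase 1 ends with a half cadence (weaker) and phrase 2 with an imperfect authentic cadence (stronger): antecedent + consequent = a period.
The two phrases open with the same material (x / x), so the period is parallel.

parallel period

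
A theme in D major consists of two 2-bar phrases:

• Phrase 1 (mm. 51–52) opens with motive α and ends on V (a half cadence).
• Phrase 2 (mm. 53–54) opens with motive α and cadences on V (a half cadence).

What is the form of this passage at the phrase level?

repeated phrase

Both phrases have the same opening (α) and the same cadence (half cadence): the second is a restatement, not a consequent, so this is a repeated phrase rather than a period.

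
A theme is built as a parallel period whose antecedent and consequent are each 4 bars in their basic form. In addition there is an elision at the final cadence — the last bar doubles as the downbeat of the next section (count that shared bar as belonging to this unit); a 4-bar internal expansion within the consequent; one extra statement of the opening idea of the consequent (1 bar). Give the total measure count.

Basic parallel period: 4 + 4 = 8 bars.
8 (basic form) + 4 (internal expansion) + 1 (extra statement) = 13.
The elision shares a bar with the next section but does not change this unit's count.

13 measures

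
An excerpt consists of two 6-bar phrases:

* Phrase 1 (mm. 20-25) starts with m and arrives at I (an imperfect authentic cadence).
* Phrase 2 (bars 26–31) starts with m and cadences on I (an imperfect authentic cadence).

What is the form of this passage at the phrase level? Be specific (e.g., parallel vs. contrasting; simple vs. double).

repeated phrase

Both phrases have the same opening (m) and the same cadence (imperfect authentic cadence): the second is a restatement, not a consequent, so this is a repeated phrase rather than a period.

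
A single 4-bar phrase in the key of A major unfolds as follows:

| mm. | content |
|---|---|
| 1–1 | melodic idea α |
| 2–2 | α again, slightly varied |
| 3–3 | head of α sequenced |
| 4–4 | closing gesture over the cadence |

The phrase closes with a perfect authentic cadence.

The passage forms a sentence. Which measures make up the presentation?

The presentation of a sentence is the basic idea (measure 1) plus its repetition (m. 2); the presentation is therefore mm. 1–2.

measures 1–2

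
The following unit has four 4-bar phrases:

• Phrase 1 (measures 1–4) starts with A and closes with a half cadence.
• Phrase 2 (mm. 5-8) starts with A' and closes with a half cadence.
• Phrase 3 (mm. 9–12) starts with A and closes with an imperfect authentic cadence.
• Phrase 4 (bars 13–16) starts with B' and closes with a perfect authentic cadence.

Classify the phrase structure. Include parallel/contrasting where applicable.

Four phrases in two halves: the first half (measures 1–8) ends with a half cadence, the second (bars 9–16) with a perfect authentic cadence — a large antecedent–consequent pair, i.e. a double period.
Phrase 3 begins with the same material as phrase 1, making it parallel.

parallel double period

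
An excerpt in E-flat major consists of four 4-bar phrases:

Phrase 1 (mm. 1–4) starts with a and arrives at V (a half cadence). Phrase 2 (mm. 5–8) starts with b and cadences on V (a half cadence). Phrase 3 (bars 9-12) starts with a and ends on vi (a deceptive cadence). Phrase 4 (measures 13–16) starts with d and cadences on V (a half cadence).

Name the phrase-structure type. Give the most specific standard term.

phrase group

Phrase 4 ends with a half cadence, no stronger than phrase 2's half cadence, so the four phrases do not form a double period; nor do phrases 3–4 duplicate 1–2, so it is not a repeated period. With no phrase reaching a conclusive cadence, the passage is a phrase group.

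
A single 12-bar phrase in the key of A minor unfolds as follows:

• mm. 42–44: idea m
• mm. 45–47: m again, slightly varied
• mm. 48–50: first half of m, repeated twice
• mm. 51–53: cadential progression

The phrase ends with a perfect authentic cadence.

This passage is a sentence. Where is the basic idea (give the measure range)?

measures 42–44

The presentation of a sentence is the basic idea (mm. 42-44) plus its repetition (mm. 45-47); the basic idea is therefore mm. 42-44.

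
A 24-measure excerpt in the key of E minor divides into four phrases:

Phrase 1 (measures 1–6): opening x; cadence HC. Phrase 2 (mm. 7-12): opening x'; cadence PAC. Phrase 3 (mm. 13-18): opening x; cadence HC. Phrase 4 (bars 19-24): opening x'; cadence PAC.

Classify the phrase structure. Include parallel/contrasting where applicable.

The cadence pattern HC–PAC–HC–PAC is weak–strong twice, and phrases 3–4 restate phrases 1–2: a period heard twice, not a double period (which would end weakly at phrase 2).

repeated period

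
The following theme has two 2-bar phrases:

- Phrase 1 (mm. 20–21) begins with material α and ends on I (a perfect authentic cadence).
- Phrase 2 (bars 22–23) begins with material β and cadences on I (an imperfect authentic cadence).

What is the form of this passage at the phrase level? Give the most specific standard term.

The second phrase closes with an imperfect authentic cadence, which is not stronger than the first phrase's perfect authentic cadence; without a weak→strong cadential pair there is no antecedent–consequent relationship, so this is a phrase group rather than a period.

phrase group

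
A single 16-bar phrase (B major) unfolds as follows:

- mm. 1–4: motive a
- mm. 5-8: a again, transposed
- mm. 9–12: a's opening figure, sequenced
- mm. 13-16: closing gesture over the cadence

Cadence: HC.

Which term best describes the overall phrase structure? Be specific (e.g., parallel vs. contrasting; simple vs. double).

sentence

Basic idea (measures 1-4) + its repetition (measures 5–8) form the presentation; fragmentation and cadence (mm. 9-16) form the continuation — the 16-bar whole is a sentence.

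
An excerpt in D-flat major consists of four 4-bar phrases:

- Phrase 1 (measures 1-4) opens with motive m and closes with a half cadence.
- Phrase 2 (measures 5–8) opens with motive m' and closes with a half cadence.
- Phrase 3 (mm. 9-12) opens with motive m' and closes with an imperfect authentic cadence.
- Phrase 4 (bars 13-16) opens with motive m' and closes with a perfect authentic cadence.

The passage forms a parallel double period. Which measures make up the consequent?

In a double period the four phrases pair into a large antecedent (phrases 1–2, ending half cadence) and a large consequent (phrases 3–4, ending perfect authentic cadence). The consequent spans bars 9–16.

measures 9–16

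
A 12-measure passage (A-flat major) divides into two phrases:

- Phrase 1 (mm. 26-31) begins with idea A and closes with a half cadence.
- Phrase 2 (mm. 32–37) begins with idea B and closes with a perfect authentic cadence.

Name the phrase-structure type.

contrasting period

Phrase 1 ends with a half cadence (weaker) and phrase 2 with a perfect authentic cadence (stronger): antecedent + consequent = a period.
The two phrases open with different material (A / B), so the period is contrasting.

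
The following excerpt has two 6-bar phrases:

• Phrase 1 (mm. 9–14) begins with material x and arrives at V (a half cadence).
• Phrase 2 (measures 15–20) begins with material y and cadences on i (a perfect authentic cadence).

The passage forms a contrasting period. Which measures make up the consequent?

The phrase ending with the weaker cadence (half cadence) is the antecedent; the one ending more conclusively (perfect authentic cadence) is the consequent. The consequent is measures 15–20.

measures 15–20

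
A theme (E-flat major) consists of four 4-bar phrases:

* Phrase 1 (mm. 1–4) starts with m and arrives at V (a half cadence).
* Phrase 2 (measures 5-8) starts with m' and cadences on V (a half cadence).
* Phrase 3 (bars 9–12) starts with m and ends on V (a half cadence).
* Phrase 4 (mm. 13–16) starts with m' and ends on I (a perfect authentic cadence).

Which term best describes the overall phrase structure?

parallel double period

Four phrases in two halves: the first half (measures 1–8) ends with a half cadence, the second (measures 9–16) with a perfect authentic cadence — a large antecedent–consequent pair, i.e. a double period.
Phrase 3 begins with the same material as phrase 1, making it parallel.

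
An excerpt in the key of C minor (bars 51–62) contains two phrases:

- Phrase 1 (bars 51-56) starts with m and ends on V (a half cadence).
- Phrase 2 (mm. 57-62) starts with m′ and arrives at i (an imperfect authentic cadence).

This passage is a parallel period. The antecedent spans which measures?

The antecedent is the phrase ending with the weaker cadence (half cadence, phrase 1) and the consequent the one ending more conclusively (imperfect authentic cadence, phrase 2); the antecedent is bars 51–56.

measures 51–56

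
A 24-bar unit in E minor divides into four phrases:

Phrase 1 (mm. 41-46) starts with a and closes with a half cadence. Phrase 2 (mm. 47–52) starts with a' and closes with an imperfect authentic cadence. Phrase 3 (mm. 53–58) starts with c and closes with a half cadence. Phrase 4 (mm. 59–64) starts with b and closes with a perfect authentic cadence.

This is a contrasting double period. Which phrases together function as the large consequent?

phrases 3 and 4

In a double period the first pair of phrases (ending imperfect authentic cadence) is the large antecedent and the second pair (ending perfect authentic cadence) is the large consequent; the consequent is phrases 3 and 4.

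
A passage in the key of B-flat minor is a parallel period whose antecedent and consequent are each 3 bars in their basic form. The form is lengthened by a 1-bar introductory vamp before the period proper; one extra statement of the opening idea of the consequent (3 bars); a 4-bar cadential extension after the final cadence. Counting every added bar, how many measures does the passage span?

Basic parallel period: 3 + 3 = 6 bars.
6 (basic form) + 1 (introduction) + 3 (extra statement) + 4 (cadential extension) = 14.

14 measures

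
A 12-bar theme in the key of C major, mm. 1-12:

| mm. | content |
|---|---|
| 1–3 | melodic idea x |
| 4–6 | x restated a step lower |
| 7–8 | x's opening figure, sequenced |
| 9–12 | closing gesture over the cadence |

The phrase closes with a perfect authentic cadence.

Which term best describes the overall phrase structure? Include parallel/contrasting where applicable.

sentence

Basic idea (measures 1–3) + its repetition (bars 4-6) form the presentation; fragmentation and cadence (measures 7-12) form the continuation — the 12-bar whole is a sentence.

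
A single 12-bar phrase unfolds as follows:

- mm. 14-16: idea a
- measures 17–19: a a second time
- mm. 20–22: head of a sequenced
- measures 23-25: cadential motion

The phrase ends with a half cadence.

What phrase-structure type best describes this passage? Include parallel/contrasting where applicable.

Basic idea (measures 14-16) + its repetition (bars 17–19) form the presentation; fragmentation and cadence (measures 20-25) form the continuation — the 12-bar whole is a sentence.

sentence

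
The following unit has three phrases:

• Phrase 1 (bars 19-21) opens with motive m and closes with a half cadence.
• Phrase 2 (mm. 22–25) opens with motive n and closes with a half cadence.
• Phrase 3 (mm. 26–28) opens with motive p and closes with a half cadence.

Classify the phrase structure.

phrase group

The final phrase closes with a half cadence, which is not stronger than the preceding half cadence; the 3 phrases lack an overall antecedent–consequent design and so form a phrase group.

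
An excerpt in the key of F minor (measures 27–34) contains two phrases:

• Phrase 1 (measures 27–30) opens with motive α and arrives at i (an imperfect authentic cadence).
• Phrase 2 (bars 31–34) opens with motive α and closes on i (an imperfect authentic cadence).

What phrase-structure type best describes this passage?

repeated phrase

Both phrases have the same opening (α) and the same cadence (imperfect authentic cadence): the second is a restatement, not a consequent, so this is a repeated phrase rather than a period.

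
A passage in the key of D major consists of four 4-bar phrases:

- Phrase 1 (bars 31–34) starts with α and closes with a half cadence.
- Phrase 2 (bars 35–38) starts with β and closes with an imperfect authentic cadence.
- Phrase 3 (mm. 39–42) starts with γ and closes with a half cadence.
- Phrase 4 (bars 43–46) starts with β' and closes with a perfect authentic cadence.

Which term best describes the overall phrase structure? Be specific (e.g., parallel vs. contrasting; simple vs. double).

contrasting double period

Four phrases in two halves: the first half (bars 31–38) ends with an imperfect authentic cadence, the second (bars 39-46) with a perfect authentic cadence — a large antecedent–consequent pair, i.e. a double period.
Phrase 3 begins with different material from phrase 1, making it contrasting.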